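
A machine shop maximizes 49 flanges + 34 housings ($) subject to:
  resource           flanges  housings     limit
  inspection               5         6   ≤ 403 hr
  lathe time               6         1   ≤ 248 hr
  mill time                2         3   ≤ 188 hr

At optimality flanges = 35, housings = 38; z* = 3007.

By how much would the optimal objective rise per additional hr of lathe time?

Binding: inspection and lathe time. Non-binding: mill time (4 unused).
By complementary slackness, y = 0 for the non-binding constraint.
The binding rows give the dual system: 5·y_inspection + 6·y_lathe time = 49 and 6·y_inspection + 1·y_lathe time = 34.
→ y_inspection = 5 and y_lathe time = 4.
Shadow price of lathe time = 4.

4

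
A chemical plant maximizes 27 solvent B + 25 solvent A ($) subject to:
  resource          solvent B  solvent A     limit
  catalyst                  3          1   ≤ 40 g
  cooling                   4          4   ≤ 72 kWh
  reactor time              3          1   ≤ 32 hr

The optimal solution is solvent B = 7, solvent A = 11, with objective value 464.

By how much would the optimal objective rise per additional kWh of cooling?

6

Binding: cooling and reactor time. Non-binding: catalyst (8 unused).
Slack constraints have shadow price 0 (complementary slackness).
Dual feasibility on the basic columns requires 4·y_cooling + 3·y_reactor time = 27, 4·y_cooling + 1·y_reactor time = 25.
Solving: y_cooling = 6, y_reactor time = 1.
Shadow price of cooling = 6.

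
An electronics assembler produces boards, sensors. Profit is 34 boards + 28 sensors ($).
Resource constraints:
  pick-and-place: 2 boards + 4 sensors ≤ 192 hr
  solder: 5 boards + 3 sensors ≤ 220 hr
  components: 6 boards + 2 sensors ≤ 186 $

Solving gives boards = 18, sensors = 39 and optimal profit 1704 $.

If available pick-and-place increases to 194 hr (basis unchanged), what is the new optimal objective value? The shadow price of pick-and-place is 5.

1714

Δb = 2, so new z* = 1704 + (5)·(2) = 1704 + 10 = 1714.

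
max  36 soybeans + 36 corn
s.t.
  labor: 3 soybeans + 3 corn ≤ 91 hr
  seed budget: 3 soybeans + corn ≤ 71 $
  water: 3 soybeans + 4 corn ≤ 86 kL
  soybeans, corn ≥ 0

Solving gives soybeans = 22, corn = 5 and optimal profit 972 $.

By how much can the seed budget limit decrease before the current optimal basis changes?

Binding constraints: seed budget, water. The basis is B = [[3,1],[3,4]] with det 9.
Per unit decrease in seed budget, x* moves by d = (-0.4444, 0.3333).
The basis stays optimal until soybeans reaches 0; allowable decrease = 49.5 $.

49.5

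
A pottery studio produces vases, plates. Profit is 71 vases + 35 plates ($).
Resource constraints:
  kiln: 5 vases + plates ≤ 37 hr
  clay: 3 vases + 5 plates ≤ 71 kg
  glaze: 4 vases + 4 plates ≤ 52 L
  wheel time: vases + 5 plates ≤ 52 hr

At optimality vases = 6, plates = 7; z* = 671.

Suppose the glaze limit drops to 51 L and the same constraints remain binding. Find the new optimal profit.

664.5

At the optimum: kiln uses 37 of 37 (binding); clay uses 53 of 71 (slack = 18); glaze uses 52 of 52 (binding); wheel time uses 41 of 52 (slack = 11).
Slack constraints have shadow price 0 (complementary slackness).
Dual feasibility on the basic columns requires 5·y_kiln + 4·y_glaze = 71, 1·y_kiln + 4·y_glaze = 35.
Solving: y_kiln = 9, y_glaze = 6.5.
Δz = y_glaze·Δb = 6.5 × (-1) = -6.5, so new z* = 671 − 6.5 = 664.5.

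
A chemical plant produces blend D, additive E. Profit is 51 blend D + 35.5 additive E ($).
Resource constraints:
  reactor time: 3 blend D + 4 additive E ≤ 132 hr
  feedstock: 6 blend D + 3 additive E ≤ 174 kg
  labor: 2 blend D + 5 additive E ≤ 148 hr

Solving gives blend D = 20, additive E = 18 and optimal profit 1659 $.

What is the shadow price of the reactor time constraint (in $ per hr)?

4

Binding: reactor time and feedstock. Non-binding: labor (18 unused).
By complementary slackness, y = 0 for the non-binding constraint.
From A_Bᵀ y = c: 3·y_reactor time + 6·y_feedstock = 51; 4·y_reactor time + 3·y_feedstock = 35.5.
Solving: y_reactor time = 4, y_feedstock = 6.5.
Shadow price of reactor time = 4.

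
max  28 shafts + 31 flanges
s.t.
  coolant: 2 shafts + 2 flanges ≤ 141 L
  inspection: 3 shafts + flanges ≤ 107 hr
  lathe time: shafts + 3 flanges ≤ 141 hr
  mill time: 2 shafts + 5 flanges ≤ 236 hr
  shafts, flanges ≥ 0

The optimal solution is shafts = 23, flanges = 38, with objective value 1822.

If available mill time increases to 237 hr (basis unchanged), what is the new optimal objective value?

At the optimum: coolant uses 122 of 141 (slack = 19); inspection uses 107 of 107 (binding); lathe time uses 137 of 141 (slack = 4); mill time uses 236 of 236 (binding).
Since coolant, lathe time are not tight, their duals are 0.
The binding rows give the dual system: 3·y_inspection + 2·y_mill time = 28 and 1·y_inspection + 5·y_mill time = 31.
This yields shadow prices y_inspection = 6, y_mill time = 5.
Δz = y_mill time·Δb = 5 × (1) = 5, so new z* = 1822 + 5 = 1827.

1827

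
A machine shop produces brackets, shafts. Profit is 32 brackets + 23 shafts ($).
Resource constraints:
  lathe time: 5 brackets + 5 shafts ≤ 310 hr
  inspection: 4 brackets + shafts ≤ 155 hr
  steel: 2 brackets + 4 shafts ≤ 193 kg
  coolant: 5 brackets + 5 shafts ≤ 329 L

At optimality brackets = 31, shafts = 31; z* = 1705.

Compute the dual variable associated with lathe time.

4

At the optimum: lathe time uses 310 of 310 (binding); inspection uses 155 of 155 (binding); steel uses 186 of 193 (slack = 7); coolant uses 310 of 329 (slack = 19).
Slack constraints have shadow price 0 (complementary slackness).
From A_Bᵀ y = c: 5·y_lathe time + 4·y_inspection = 32; 5·y_lathe time + 1·y_inspection = 23.
→ y_lathe time = 4 and y_inspection = 3.
Shadow price of lathe time = 4.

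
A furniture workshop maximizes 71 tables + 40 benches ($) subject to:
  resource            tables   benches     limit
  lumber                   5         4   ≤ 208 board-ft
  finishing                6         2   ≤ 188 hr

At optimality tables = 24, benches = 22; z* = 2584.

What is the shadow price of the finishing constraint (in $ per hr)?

Both lumber and finishing are binding at x*.
From A_Bᵀ y = c: 5·y_lumber + 6·y_finishing = 71; 4·y_lumber + 2·y_finishing = 40.
→ y_lumber = 7 and y_finishing = 6.
Shadow price of finishing = 6.

6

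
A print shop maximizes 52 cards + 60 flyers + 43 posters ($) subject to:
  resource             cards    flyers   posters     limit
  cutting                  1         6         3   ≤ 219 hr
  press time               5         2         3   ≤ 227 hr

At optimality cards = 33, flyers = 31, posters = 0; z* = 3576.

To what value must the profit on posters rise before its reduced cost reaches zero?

48

At the optimum: cutting uses 219 of 219 (binding); press time uses 227 of 227 (binding).
The binding rows give the dual system: 1·y_cutting + 5·y_press time = 52 and 6·y_cutting + 2·y_press time = 60.
This yields shadow prices y_cutting = 7, y_press time = 9.
posters enters the basis when its profit ≥ yᵀa₃ = 7·3 + 9·3 = 48.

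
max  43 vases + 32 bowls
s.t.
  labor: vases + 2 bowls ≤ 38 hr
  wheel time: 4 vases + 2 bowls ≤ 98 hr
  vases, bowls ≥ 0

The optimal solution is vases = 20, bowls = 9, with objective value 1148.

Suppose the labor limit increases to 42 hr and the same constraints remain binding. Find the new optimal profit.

1176

At the optimum: labor uses 38 of 38 (binding); wheel time uses 98 of 98 (binding).
From A_Bᵀ y = c: 1·y_labor + 4·y_wheel time = 43; 2·y_labor + 2·y_wheel time = 32.
Solving: y_labor = 7, y_wheel time = 9.
Δz = y_labor·Δb = 7 × (4) = 28, so new z* = 1148 + 28 = 1176.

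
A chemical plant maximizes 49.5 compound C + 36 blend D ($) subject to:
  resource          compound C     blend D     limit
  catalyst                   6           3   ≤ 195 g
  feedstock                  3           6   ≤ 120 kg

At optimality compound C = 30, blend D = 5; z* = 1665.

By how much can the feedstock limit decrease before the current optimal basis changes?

Binding constraints: catalyst, feedstock. The basis is B = [[6,3],[3,6]] with det 27.
Per unit decrease in feedstock, x* moves by d = (0.1111, -0.2222).
The basis stays optimal until blend D reaches 0; allowable decrease = 22.5 kg.

22.5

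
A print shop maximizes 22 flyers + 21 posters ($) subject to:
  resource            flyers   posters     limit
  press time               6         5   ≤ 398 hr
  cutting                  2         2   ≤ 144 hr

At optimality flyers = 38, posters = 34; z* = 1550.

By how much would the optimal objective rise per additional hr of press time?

1

Both press time and cutting are binding at x*.
From A_Bᵀ y = c: 6·y_press time + 2·y_cutting = 22; 5·y_press time + 2·y_cutting = 21.
Solving: y_press time = 1, y_cutting = 8.
Shadow price of press time = 1.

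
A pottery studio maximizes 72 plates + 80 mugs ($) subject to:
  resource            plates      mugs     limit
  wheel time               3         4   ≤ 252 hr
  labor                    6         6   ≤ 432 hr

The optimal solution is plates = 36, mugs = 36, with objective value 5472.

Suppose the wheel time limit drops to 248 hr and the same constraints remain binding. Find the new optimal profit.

Check each constraint at x*: wheel time 252/252 (tight); labor 432/432 (tight).
From A_Bᵀ y = c: 3·y_wheel time + 6·y_labor = 72; 4·y_wheel time + 6·y_labor = 80.
Solving: y_wheel time = 8, y_labor = 8.
Δz = y_wheel time·Δb = 8 × (-4) = -32, so new z* = 5472 − 32 = 5440.

5440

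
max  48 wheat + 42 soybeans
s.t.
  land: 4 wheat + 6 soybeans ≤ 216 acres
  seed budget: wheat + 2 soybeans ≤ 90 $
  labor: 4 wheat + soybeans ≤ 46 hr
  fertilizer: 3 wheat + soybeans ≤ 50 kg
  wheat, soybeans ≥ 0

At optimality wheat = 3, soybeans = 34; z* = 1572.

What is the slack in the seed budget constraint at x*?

seed budget used = 1·3 + 2·34 = 71; slack = 90 − 71 = 19.

19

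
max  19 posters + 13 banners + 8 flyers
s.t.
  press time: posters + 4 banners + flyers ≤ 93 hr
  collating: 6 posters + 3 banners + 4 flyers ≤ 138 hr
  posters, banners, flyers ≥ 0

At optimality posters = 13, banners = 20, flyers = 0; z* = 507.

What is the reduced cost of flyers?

-5

At the optimum: press time uses 93 of 93 (binding); collating uses 138 of 138 (binding).
Dual feasibility on the basic columns requires 1·y_press time + 6·y_collating = 19, 4·y_press time + 3·y_collating = 13.
→ y_press time = 1 and y_collating = 3.
Reduced cost of flyers: c₃ − yᵀa₃ = 8 − (1·1 + 3·4) = 8 − 13 = -5.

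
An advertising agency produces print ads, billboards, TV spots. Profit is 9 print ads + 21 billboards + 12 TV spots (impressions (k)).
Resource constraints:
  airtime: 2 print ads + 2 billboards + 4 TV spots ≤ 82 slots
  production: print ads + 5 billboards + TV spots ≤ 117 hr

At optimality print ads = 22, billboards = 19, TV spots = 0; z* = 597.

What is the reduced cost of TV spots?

-3

At the optimum: airtime uses 82 of 82 (binding); production uses 117 of 117 (binding).
From A_Bᵀ y = c: 2·y_airtime + 1·y_production = 9; 2·y_airtime + 5·y_production = 21.
Solving: y_airtime = 3, y_production = 3.
Reduced cost of TV spots: c₃ − yᵀa₃ = 12 − (3·4 + 3·1) = 12 − 15 = -3.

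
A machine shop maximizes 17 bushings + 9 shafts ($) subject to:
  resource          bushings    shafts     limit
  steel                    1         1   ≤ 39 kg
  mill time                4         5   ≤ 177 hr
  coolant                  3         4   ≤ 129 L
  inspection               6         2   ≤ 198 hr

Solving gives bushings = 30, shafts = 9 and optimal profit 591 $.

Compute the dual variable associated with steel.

At the optimum: steel uses 39 of 39 (binding); mill time uses 165 of 177 (slack = 12); coolant uses 126 of 129 (slack = 3); inspection uses 198 of 198 (binding).
By complementary slackness, y = 0 for the non-binding constraints.
Dual feasibility on the basic columns requires 1·y_steel + 6·y_inspection = 17, 1·y_steel + 2·y_inspection = 9.
→ y_steel = 5 and y_inspection = 2.
Shadow price of steel = 5.

5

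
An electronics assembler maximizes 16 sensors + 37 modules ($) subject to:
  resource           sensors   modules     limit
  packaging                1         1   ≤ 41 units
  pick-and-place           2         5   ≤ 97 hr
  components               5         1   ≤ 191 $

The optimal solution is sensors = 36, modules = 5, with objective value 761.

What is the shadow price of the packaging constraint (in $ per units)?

2

Check each constraint at x*: packaging 41/41 (tight); pick-and-place 97/97 (tight); components 185/191 (slack 6).
By complementary slackness, y = 0 for the non-binding constraint.
The binding rows give the dual system: 1·y_packaging + 2·y_pick-and-place = 16 and 1·y_packaging + 5·y_pick-and-place = 37.
→ y_packaging = 2 and y_pick-and-place = 7.
Shadow price of packaging = 2.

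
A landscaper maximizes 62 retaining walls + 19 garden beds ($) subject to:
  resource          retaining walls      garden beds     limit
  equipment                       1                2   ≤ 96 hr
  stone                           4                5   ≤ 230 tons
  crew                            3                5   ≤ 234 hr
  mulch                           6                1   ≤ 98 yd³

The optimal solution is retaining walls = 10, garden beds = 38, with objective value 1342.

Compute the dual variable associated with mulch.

At the optimum: equipment uses 86 of 96 (slack = 10); stone uses 230 of 230 (binding); crew uses 220 of 234 (slack = 14); mulch uses 98 of 98 (binding).
Since equipment, crew are not tight, their duals are 0.
The binding rows give the dual system: 4·y_stone + 6·y_mulch = 62 and 5·y_stone + 1·y_mulch = 19.
Solving: y_stone = 2, y_mulch = 9.
Shadow price of mulch = 9.

9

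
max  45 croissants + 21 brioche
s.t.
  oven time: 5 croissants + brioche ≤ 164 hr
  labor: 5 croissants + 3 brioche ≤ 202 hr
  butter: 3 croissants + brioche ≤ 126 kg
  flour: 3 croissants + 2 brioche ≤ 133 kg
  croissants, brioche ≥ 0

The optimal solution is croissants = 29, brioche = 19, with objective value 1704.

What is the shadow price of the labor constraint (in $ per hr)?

6

Binding: oven time and labor. Non-binding: butter (20 unused), flour (8 unused).
Since butter, flour are not tight, their duals are 0.
From A_Bᵀ y = c: 5·y_oven time + 5·y_labor = 45; 1·y_oven time + 3·y_labor = 21.
Solving: y_oven time = 3, y_labor = 6.
Shadow price of labor = 6.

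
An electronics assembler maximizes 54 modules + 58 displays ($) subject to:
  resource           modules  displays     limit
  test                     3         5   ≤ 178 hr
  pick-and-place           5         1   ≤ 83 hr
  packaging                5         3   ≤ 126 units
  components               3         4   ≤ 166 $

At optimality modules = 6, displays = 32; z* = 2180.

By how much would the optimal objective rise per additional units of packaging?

6

Binding: test and packaging. Non-binding: pick-and-place (21 unused), components (20 unused).
Slack constraints have shadow price 0 (complementary slackness).
The binding rows give the dual system: 3·y_test + 5·y_packaging = 54 and 5·y_test + 3·y_packaging = 58.
This yields shadow prices y_test = 8, y_packaging = 6.
Shadow price of packaging = 6.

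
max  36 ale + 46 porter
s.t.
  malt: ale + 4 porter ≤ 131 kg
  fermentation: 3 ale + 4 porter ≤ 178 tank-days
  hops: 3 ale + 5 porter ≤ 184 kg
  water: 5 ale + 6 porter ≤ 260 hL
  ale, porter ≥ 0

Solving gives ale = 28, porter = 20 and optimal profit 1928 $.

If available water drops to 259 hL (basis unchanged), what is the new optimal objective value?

1922

At the optimum: malt uses 108 of 131 (slack = 23); fermentation uses 164 of 178 (slack = 14); hops uses 184 of 184 (binding); water uses 260 of 260 (binding).
Since malt, fermentation are not tight, their duals are 0.
The binding rows give the dual system: 3·y_hops + 5·y_water = 36 and 5·y_hops + 6·y_water = 46.
This yields shadow prices y_hops = 2, y_water = 6.
Δz = y_water·Δb = 6 × (-1) = -6, so new z* = 1928 − 6 = 1922.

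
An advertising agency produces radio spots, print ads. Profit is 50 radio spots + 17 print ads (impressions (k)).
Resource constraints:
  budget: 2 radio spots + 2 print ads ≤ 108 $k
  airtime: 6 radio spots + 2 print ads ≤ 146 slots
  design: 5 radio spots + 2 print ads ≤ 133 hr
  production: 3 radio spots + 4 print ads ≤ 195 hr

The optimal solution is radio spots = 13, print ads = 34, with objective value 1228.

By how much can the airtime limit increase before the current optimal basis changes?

Binding constraints: airtime, design. The basis is B = [[6,2],[5,2]] with det 2.
Per unit increase in airtime, x* moves by d = (1, -2.5).
The basis stays optimal until print ads reaches 0; allowable increase = 13.6 slots.

13.6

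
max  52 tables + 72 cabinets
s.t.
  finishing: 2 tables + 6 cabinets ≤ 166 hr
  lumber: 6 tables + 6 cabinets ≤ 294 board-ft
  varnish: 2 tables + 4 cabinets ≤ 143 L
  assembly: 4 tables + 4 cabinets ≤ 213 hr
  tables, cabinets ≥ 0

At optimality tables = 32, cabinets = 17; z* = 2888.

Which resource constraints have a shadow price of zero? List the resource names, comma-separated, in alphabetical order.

assembly, varnish

finishing: 166/166 (binding)
lumber: 294/294 (binding)
varnish: 132/143 (slack 11)
assembly: 196/213 (slack 17)
By complementary slackness, a constraint with positive slack has shadow price 0 → assembly, varnish.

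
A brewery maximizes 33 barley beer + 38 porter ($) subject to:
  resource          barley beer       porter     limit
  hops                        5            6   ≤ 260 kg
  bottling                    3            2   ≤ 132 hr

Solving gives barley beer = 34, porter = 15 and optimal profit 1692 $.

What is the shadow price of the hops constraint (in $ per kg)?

At the optimum: hops uses 260 of 260 (binding); bottling uses 132 of 132 (binding).
The binding rows give the dual system: 5·y_hops + 3·y_bottling = 33 and 6·y_hops + 2·y_bottling = 38.
This yields shadow prices y_hops = 6, y_bottling = 1.
Shadow price of hops = 6.

6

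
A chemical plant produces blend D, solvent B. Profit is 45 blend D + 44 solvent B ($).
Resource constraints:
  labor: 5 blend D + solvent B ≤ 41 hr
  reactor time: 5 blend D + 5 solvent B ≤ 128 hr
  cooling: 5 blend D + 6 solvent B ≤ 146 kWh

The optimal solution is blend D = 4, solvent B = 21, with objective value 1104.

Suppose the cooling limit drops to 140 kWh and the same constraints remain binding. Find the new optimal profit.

1062

Binding: labor and cooling. Non-binding: reactor time (3 unused).
Since reactor time is not tight, its dual is 0.
The binding rows give the dual system: 5·y_labor + 5·y_cooling = 45 and 1·y_labor + 6·y_cooling = 44.
Solving: y_labor = 2, y_cooling = 7.
Δz = y_cooling·Δb = 7 × (-6) = -42, so new z* = 1104 − 42 = 1062.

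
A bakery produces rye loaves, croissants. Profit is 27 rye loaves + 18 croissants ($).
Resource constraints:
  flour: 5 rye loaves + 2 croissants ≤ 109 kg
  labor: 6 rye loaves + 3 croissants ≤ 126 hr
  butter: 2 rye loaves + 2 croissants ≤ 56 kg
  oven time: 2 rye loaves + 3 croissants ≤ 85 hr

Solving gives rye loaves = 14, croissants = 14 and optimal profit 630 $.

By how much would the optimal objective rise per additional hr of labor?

3

At the optimum: flour uses 98 of 109 (slack = 11); labor uses 126 of 126 (binding); butter uses 56 of 56 (binding); oven time uses 70 of 85 (slack = 15).
By complementary slackness, y = 0 for the non-binding constraints.
The binding rows give the dual system: 6·y_labor + 2·y_butter = 27 and 3·y_labor + 2·y_butter = 18.
This yields shadow prices y_labor = 3, y_butter = 4.5.
Shadow price of labor = 3.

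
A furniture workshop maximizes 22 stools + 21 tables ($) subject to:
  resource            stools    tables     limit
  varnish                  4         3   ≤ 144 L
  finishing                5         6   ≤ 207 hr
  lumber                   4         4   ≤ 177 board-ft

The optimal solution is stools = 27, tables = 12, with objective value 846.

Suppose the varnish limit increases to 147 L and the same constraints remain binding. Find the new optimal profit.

Binding: varnish and finishing. Non-binding: lumber (21 unused).
Slack constraints have shadow price 0 (complementary slackness).
The binding rows give the dual system: 4·y_varnish + 5·y_finishing = 22 and 3·y_varnish + 6·y_finishing = 21.
→ y_varnish = 3 and y_finishing = 2.
Δz = y_varnish·Δb = 3 × (3) = 9, so new z* = 846 + 9 = 855.

855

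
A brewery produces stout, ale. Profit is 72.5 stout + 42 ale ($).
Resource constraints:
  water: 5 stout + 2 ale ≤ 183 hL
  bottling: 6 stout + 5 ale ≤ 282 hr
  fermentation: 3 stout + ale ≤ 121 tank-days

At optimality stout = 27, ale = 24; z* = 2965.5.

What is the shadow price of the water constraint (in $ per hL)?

8.5

At the optimum: water uses 183 of 183 (binding); bottling uses 282 of 282 (binding); fermentation uses 105 of 121 (slack = 16).
Slack constraints have shadow price 0 (complementary slackness).
From A_Bᵀ y = c: 5·y_water + 6·y_bottling = 72.5; 2·y_water + 5·y_bottling = 42.
Solving: y_water = 8.5, y_bottling = 5.
Shadow price of water = 8.5.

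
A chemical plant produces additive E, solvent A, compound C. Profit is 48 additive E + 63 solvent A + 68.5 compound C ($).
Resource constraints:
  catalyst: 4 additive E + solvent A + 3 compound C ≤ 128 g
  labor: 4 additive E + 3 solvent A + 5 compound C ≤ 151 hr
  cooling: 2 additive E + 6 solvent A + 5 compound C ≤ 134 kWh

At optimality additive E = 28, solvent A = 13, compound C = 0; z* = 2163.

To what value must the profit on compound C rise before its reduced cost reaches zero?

Binding: labor and cooling. Non-binding: catalyst (3 unused).
By complementary slackness, y = 0 for the non-binding constraint.
Dual feasibility on the basic columns requires 4·y_labor + 2·y_cooling = 48, 3·y_labor + 6·y_cooling = 63.
Solving: y_labor = 9, y_cooling = 6.
compound C enters the basis when its profit ≥ yᵀa₃ = 9·5 + 6·5 = 75.

75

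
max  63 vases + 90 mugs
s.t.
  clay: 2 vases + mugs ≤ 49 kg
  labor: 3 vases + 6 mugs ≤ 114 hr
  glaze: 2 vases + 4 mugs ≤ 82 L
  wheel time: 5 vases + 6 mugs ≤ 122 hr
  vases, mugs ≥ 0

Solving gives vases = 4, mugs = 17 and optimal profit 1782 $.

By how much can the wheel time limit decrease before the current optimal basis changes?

Binding constraints: labor, wheel time. The basis is B = [[3,6],[5,6]] with det -12.
Per unit decrease in wheel time, x* moves by d = (-0.5, 0.25).
The basis stays optimal until vases reaches 0; allowable decrease = 8 hr.

8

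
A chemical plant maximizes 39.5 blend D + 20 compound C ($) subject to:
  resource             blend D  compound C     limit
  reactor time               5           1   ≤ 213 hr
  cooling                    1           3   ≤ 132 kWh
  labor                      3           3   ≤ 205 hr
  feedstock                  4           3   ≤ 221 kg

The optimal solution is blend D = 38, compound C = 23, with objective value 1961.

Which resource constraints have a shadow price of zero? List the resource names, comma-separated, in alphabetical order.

reactor time: 213/213 (binding)
cooling: 107/132 (slack 25)
labor: 183/205 (slack 22)
feedstock: 221/221 (binding)
By complementary slackness, a constraint with positive slack has shadow price 0 → cooling, labor.

cooling, labor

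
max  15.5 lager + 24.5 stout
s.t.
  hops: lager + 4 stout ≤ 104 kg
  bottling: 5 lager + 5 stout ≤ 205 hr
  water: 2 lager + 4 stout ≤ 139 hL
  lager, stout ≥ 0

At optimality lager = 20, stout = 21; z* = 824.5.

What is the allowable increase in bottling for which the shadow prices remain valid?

56.25

Binding constraints: hops, bottling. The basis is B = [[1,4],[5,5]] with det -15.
Per unit increase in bottling, x* moves by d = (0.2667, -0.0667).
The basis stays optimal until water becomes binding; allowable increase = 56.25 hr.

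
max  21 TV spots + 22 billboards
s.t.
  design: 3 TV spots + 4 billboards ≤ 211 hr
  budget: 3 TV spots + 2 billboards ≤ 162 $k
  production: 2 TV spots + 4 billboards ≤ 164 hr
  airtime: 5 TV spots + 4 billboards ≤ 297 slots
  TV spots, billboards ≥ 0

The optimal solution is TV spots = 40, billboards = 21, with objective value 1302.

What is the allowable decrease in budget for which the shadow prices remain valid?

80

Binding constraints: budget, production. The basis is B = [[3,2],[2,4]] with det 8.
Per unit decrease in budget, x* moves by d = (-0.5, 0.25).
The basis stays optimal until TV spots reaches 0; allowable decrease = 80 $k.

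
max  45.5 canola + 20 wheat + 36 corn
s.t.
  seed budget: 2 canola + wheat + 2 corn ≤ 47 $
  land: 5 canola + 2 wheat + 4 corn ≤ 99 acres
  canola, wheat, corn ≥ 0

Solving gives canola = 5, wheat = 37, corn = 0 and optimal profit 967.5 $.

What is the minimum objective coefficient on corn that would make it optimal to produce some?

Both seed budget and land are binding at x*.
From A_Bᵀ y = c: 2·y_seed budget + 5·y_land = 45.5; 1·y_seed budget + 2·y_land = 20.
This yields shadow prices y_seed budget = 9, y_land = 5.5.
corn enters the basis when its profit ≥ yᵀa₃ = 9·2 + 5.5·4 = 40.

40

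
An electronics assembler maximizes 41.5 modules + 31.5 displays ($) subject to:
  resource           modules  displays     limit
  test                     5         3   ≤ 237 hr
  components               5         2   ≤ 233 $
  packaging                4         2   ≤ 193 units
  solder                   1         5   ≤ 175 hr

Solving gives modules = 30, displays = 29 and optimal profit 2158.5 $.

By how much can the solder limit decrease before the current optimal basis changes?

Binding constraints: test, solder. The basis is B = [[5,3],[1,5]] with det 22.
Per unit decrease in solder, x* moves by d = (0.1364, -0.2273).
The basis stays optimal until components becomes binding; allowable decrease = 110 hr.

110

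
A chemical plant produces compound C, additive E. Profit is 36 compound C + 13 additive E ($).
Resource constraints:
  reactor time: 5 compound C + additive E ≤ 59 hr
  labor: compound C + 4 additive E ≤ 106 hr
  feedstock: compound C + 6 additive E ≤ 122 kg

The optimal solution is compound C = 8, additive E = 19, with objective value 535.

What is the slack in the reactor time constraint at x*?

0

reactor time used = 5·8 + 1·19 = 59; slack = 59 − 59 = 0.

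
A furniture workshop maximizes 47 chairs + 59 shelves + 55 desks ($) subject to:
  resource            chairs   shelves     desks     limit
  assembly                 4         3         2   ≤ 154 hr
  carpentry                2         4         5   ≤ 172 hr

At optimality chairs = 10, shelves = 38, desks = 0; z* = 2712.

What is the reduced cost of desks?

At the optimum: assembly uses 154 of 154 (binding); carpentry uses 172 of 172 (binding).
The binding rows give the dual system: 4·y_assembly + 2·y_carpentry = 47 and 3·y_assembly + 4·y_carpentry = 59.
Solving: y_assembly = 7, y_carpentry = 9.5.
Reduced cost of desks: c₃ − yᵀa₃ = 55 − (7·2 + 9.5·5) = 55 − 61.5 = -6.5.

-6.5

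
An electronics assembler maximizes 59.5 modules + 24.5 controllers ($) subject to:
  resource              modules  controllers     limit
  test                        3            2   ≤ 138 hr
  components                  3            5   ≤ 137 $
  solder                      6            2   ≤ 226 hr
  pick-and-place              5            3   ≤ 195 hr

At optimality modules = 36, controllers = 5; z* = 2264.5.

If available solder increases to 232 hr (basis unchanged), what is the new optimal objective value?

Binding: solder and pick-and-place. Non-binding: test (20 unused), components (4 unused).
Slack constraints have shadow price 0 (complementary slackness).
From A_Bᵀ y = c: 6·y_solder + 5·y_pick-and-place = 59.5; 2·y_solder + 3·y_pick-and-place = 24.5.
→ y_solder = 7 and y_pick-and-place = 3.5.
Δz = y_solder·Δb = 7 × (6) = 42, so new z* = 2264.5 + 42 = 2306.5.

2306.5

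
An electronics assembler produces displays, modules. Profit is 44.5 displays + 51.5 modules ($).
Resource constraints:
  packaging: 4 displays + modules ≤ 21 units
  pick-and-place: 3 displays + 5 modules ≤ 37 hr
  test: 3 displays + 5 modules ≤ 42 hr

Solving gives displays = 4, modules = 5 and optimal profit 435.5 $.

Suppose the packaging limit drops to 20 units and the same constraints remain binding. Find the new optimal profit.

431.5

Check each constraint at x*: packaging 21/21 (tight); pick-and-place 37/37 (tight); test 37/42 (slack 5).
By complementary slackness, y = 0 for the non-binding constraint.
From A_Bᵀ y = c: 4·y_packaging + 3·y_pick-and-place = 44.5; 1·y_packaging + 5·y_pick-and-place = 51.5.
→ y_packaging = 4 and y_pick-and-place = 9.5.
Δz = y_packaging·Δb = 4 × (-1) = -4, so new z* = 435.5 − 4 = 431.5.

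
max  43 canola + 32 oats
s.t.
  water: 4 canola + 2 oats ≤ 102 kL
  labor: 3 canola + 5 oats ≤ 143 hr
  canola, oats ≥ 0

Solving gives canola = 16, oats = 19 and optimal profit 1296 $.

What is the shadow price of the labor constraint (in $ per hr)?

3

Both water and labor are binding at x*.
The binding rows give the dual system: 4·y_water + 3·y_labor = 43 and 2·y_water + 5·y_labor = 32.
Solving: y_water = 8.5, y_labor = 3.
Shadow price of labor = 3.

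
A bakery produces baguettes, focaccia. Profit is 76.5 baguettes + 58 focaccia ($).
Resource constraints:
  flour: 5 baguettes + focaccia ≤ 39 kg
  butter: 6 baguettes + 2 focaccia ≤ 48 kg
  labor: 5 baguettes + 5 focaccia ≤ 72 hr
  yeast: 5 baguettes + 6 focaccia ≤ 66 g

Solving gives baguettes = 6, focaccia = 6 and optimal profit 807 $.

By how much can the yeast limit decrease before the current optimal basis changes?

Binding constraints: butter, yeast. The basis is B = [[6,2],[5,6]] with det 26.
Per unit decrease in yeast, x* moves by d = (0.0769, -0.2308).
The basis stays optimal until flour becomes binding; allowable decrease = 19.5 g.

19.5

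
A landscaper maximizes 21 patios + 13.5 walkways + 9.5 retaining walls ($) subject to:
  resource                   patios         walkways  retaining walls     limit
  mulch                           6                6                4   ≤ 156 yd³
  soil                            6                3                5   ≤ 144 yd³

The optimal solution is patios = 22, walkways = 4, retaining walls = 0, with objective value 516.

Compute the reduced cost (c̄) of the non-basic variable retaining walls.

Both mulch and soil are binding at x*.
Dual feasibility on the basic columns requires 6·y_mulch + 6·y_soil = 21, 6·y_mulch + 3·y_soil = 13.5.
Solving: y_mulch = 1, y_soil = 2.5.
Reduced cost of retaining walls: c₃ − yᵀa₃ = 9.5 − (1·4 + 2.5·5) = 9.5 − 16.5 = -7.

-7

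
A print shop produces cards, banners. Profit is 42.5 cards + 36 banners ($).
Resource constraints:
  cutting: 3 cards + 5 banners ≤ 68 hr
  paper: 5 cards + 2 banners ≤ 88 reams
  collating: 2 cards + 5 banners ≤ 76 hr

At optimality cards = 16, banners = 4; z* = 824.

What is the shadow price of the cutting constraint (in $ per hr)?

Check each constraint at x*: cutting 68/68 (tight); paper 88/88 (tight); collating 52/76 (slack 24).
Slack constraints have shadow price 0 (complementary slackness).
From A_Bᵀ y = c: 3·y_cutting + 5·y_paper = 42.5; 5·y_cutting + 2·y_paper = 36.
→ y_cutting = 5 and y_paper = 5.5.
Shadow price of cutting = 5.

5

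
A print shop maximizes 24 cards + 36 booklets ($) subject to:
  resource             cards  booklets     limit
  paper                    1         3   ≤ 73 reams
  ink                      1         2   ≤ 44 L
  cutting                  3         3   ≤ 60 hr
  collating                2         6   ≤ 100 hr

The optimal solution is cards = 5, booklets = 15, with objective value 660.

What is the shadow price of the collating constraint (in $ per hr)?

Binding: cutting and collating. Non-binding: paper (23 unused), ink (9 unused).
Slack constraints have shadow price 0 (complementary slackness).
The binding rows give the dual system: 3·y_cutting + 2·y_collating = 24 and 3·y_cutting + 6·y_collating = 36.
Solving: y_cutting = 6, y_collating = 3.
Shadow price of collating = 3.

3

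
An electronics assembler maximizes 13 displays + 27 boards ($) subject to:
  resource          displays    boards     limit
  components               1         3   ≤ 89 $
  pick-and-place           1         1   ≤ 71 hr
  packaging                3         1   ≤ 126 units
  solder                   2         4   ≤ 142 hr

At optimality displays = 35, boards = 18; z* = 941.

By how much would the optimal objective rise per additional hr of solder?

6

At the optimum: components uses 89 of 89 (binding); pick-and-place uses 53 of 71 (slack = 18); packaging uses 123 of 126 (slack = 3); solder uses 142 of 142 (binding).
Since pick-and-place, packaging are not tight, their duals are 0.
From A_Bᵀ y = c: 1·y_components + 2·y_solder = 13; 3·y_components + 4·y_solder = 27.
This yields shadow prices y_components = 1, y_solder = 6.
Shadow price of solder = 6.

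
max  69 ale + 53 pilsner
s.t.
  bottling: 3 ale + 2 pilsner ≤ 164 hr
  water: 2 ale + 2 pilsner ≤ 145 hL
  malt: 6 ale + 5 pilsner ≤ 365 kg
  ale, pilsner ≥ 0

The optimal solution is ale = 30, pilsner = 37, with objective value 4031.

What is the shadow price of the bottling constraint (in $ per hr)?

9

Check each constraint at x*: bottling 164/164 (tight); water 134/145 (slack 11); malt 365/365 (tight).
Since water is not tight, its dual is 0.
From A_Bᵀ y = c: 3·y_bottling + 6·y_malt = 69; 2·y_bottling + 5·y_malt = 53.
→ y_bottling = 9 and y_malt = 7.
Shadow price of bottling = 9.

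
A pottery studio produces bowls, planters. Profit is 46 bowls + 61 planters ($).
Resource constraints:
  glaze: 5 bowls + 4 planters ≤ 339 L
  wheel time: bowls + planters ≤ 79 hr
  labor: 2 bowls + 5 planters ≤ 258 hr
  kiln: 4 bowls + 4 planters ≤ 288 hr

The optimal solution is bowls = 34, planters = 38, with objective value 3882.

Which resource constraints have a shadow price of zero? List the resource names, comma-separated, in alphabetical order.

glaze: 322/339 (slack 17)
wheel time: 72/79 (slack 7)
labor: 258/258 (binding)
kiln: 288/288 (binding)
By complementary slackness, a constraint with positive slack has shadow price 0 → glaze, wheel time.

glaze, wheel time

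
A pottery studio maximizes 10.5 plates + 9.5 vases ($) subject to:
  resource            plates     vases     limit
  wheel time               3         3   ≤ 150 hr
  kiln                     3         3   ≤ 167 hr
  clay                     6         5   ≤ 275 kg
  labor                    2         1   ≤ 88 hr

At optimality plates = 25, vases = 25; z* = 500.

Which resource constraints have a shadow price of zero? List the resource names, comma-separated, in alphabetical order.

kiln, labor

wheel time: 150/150 (binding)
kiln: 150/167 (slack 17)
clay: 275/275 (binding)
labor: 75/88 (slack 13)
By complementary slackness, a constraint with positive slack has shadow price 0 → kiln, labor.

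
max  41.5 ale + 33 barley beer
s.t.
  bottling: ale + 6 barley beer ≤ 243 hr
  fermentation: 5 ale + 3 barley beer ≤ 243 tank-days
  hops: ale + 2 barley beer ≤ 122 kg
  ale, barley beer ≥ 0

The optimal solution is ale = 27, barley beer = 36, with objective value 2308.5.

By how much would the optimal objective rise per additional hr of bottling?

Binding: bottling and fermentation. Non-binding: hops (23 unused).
Since hops is not tight, its dual is 0.
From A_Bᵀ y = c: 1·y_bottling + 5·y_fermentation = 41.5; 6·y_bottling + 3·y_fermentation = 33.
→ y_bottling = 1.5 and y_fermentation = 8.
Shadow price of bottling = 1.5.

1.5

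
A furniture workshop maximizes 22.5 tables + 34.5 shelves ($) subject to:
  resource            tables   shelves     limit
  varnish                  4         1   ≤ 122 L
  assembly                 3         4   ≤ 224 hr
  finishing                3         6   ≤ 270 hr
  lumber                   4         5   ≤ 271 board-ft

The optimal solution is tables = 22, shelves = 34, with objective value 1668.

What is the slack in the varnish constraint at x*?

varnish used = 4·22 + 1·34 = 122; slack = 122 − 122 = 0.

0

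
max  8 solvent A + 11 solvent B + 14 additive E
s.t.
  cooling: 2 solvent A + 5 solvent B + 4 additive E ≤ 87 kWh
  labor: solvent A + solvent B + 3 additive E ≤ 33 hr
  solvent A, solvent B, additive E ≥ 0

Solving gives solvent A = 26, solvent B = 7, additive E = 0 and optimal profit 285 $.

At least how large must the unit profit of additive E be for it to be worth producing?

At the optimum: cooling uses 87 of 87 (binding); labor uses 33 of 33 (binding).
Dual feasibility on the basic columns requires 2·y_cooling + 1·y_labor = 8, 5·y_cooling + 1·y_labor = 11.
→ y_cooling = 1 and y_labor = 6.
additive E enters the basis when its profit ≥ yᵀa₃ = 1·4 + 6·3 = 22.

22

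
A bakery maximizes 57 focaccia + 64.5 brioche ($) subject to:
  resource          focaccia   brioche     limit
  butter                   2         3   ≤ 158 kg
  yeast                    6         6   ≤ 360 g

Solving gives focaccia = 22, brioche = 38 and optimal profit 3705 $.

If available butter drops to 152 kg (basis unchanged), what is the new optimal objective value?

Both butter and yeast are binding at x*.
From A_Bᵀ y = c: 2·y_butter + 6·y_yeast = 57; 3·y_butter + 6·y_yeast = 64.5.
This yields shadow prices y_butter = 7.5, y_yeast = 7.
Δz = y_butter·Δb = 7.5 × (-6) = -45, so new z* = 3705 − 45 = 3660.

3660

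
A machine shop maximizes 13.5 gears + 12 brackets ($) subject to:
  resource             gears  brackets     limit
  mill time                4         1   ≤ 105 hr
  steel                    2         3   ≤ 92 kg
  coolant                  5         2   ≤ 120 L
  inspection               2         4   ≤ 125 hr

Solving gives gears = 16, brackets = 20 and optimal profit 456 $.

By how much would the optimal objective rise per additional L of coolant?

1.5

Check each constraint at x*: mill time 84/105 (slack 21); steel 92/92 (tight); coolant 120/120 (tight); inspection 112/125 (slack 13).
By complementary slackness, y = 0 for the non-binding constraints.
From A_Bᵀ y = c: 2·y_steel + 5·y_coolant = 13.5; 3·y_steel + 2·y_coolant = 12.
→ y_steel = 3 and y_coolant = 1.5.
Shadow price of coolant = 1.5.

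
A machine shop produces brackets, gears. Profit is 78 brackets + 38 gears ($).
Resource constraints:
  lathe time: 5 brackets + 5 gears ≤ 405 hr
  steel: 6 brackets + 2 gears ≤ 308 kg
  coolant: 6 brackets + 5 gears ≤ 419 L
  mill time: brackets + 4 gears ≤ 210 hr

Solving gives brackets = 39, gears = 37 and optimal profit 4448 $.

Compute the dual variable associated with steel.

Binding: steel and coolant. Non-binding: lathe time (25 unused), mill time (23 unused).
By complementary slackness, y = 0 for the non-binding constraints.
The binding rows give the dual system: 6·y_steel + 6·y_coolant = 78 and 2·y_steel + 5·y_coolant = 38.
This yields shadow prices y_steel = 9, y_coolant = 4.
Shadow price of steel = 9.

9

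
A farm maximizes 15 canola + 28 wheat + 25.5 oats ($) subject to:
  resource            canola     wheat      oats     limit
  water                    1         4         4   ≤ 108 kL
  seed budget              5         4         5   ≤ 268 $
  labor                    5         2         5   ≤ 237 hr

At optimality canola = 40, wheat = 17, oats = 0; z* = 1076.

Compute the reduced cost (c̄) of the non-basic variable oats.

Check each constraint at x*: water 108/108 (tight); seed budget 268/268 (tight); labor 234/237 (slack 3).
Since labor is not tight, its dual is 0.
From A_Bᵀ y = c: 1·y_water + 5·y_seed budget = 15; 4·y_water + 4·y_seed budget = 28.
This yields shadow prices y_water = 5, y_seed budget = 2.
Reduced cost of oats: c₃ − yᵀa₃ = 25.5 − (5·4 + 2·5) = 25.5 − 30 = -4.5.

-4.5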